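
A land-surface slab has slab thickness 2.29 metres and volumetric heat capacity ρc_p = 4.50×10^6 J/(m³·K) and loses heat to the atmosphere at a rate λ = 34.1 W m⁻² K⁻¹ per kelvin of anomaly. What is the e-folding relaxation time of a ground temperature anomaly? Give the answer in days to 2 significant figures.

Areal heat capacity C = ρc_p × D = 4.50×10^6 × 2.29 = 1.03×10^7 J/(m^2 K).
Relaxation time τ = C / λ = 1.03×10^7 / 34.1 = 3.02×10^5 s.
In days: 3.02×10^5 s / (86400 s/day) = 3.50 days.

3.5 days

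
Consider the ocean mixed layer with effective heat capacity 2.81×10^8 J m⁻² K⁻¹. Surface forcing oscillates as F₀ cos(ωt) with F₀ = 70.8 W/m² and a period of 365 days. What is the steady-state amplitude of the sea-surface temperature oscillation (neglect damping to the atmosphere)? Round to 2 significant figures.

1.3 K

Areal heat capacity C = 2.81×10^8 J m⁻² K⁻¹ (given).
Angular frequency ω = 2π / T = 2π / 3.15×10^7 s = 1.99×10^-7 s⁻¹.
Cω = 2.81×10^8 × 1.99×10^-7 = 56.0 W/(m²·K).
Amplitude A = F₀ / (Cω) = 70.8 / 56.0 = 1.26 K.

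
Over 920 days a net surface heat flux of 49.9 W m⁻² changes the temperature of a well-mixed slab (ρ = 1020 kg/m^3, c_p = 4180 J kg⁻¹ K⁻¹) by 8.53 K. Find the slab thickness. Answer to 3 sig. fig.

109 m

Heat input Q = F Δt = 49.9 × 7.95×10^7 s = 3.97×10^9 J/m².
Required areal heat capacity C = Q / ΔT = 4.65×10^8 J/(m²·K).
Depth D = C / (ρ c_p) = 4.65×10^8 / (1020 × 4180) = 109 m.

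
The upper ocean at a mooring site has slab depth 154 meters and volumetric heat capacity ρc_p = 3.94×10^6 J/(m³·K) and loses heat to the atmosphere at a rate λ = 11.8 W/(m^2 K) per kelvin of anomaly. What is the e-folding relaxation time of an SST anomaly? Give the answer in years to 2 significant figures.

Areal heat capacity C = ρc_p × D = 3.94×10^6 × 154 = 6.07×10^8 J/(m²·K).
Relaxation time τ = C / λ = 6.07×10^8 / 11.8 = 5.14×10^7 s.
In years: 5.14×10^7 s / (3.156×10^7 s/year) = 1.63 years.

1.6 years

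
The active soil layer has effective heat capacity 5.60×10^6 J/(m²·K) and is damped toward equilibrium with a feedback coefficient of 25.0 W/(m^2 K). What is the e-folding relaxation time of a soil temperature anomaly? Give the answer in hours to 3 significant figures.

62.2 hours

Areal heat capacity C = 5.60×10^6 J/(m²·K) (given).
Relaxation time τ = C / λ = 5.60×10^6 / 25.0 = 2.24×10^5 s.
In hours: 2.24×10^5 s / (3600 s/hour) = 62.2 hours.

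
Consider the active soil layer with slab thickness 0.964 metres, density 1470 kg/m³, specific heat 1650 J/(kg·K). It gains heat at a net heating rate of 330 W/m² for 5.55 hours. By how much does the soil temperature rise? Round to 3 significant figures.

2.82 K

Areal heat capacity C = ρ c_p D = 1470 × 1650 × 0.964 = 2.34×10^6 J/(m^2 K).
Net heat input Q = F Δt = 330 × (5.55 hours × 3600 s/hour) = 6.59×10^6 J/m².
ΔT = Q / C = 6.59×10^6 / 2.34×10^6 = 2.82 K.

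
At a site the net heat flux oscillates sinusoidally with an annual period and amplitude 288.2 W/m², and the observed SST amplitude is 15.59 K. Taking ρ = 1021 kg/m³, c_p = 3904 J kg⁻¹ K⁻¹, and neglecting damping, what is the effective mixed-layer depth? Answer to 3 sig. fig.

23.3 m

ω = 2π / 3.15×10^7 s = 1.99×10^-7 s⁻¹.
Required C = F₀ / (A ω) = 288.2 / (15.59 × 1.99×10^-7) = 9.28×10^7 J/(m²·K).
D = C / (ρ c_p) = 9.28×10^7 / (1021 × 3904) = 23.3 m.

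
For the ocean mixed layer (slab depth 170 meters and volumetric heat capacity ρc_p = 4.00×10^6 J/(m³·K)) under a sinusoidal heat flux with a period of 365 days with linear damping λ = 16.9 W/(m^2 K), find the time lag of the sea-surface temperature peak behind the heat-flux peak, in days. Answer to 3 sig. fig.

84.0 days

Areal heat capacity C = ρc_p × D = 4.00×10^6 × 170 = 6.80×10^8 J/(m^2 K).
ω = 2π / 3.15×10^7 s = 1.99×10^-7 s⁻¹.
Phase lag φ = arctan(Cω/λ) = arctan(135/16.9) = 1.45 rad.
Time lag = φ / ω = 1.45 / 1.99×10^-7 = 7.26×10^6 s = 84.0 days.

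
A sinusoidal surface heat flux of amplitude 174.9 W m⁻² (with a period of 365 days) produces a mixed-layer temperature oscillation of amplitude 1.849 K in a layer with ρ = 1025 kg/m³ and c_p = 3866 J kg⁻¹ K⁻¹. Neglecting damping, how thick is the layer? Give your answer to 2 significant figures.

ω = 2π / 3.15×10^7 s = 1.99×10^-7 s⁻¹.
Required C = F₀ / (A ω) = 174.9 / (1.849 × 1.99×10^-7) = 4.75×10^8 J/(m²·K).
D = C / (ρ c_p) = 4.75×10^8 / (1025 × 3866) = 120 m.

120 m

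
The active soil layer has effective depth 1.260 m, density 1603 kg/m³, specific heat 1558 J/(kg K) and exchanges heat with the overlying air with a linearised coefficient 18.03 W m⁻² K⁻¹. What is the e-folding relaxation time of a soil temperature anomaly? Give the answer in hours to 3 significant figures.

Areal heat capacity C = ρ c_p D = 1603 × 1558 × 1.260 = 3.15×10^6 J/(m²·K).
Relaxation time τ = C / λ = 3.15×10^6 / 18.03 = 1.75×10^5 s.
In hours: 1.75×10^5 s / (3600 s/hour) = 48.5 hours.

48.5 hours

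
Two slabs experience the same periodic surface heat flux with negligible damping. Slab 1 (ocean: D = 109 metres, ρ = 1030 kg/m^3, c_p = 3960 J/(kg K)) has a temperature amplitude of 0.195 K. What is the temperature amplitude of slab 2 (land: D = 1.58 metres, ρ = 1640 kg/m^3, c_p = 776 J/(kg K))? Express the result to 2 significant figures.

43 K

C_ocean = 4.45×10^8 J/(m²·K); C_land = 2.01×10^6 J/(m²·K).
A ∝ 1/C ⇒ A_land = A_ocean × C_ocean/C_land = 0.195 × 221 = 43.1 K.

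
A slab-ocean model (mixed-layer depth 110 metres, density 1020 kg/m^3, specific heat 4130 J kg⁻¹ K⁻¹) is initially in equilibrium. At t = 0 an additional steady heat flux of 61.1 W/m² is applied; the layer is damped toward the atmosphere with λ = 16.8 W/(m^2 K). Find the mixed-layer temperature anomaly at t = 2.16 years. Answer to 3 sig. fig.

Areal heat capacity C = ρ c_p D = 1020 × 4130 × 110 = 4.63×10^8 J/(m²·K).
τ = C / λ = 4.63×10^8 / 16.8 = 2.76×10^7 s.
Equilibrium anomaly ΔT_eq = F / λ = 61.1 / 16.8 = 3.64 K.
t = 2.16 years = 6.82×10^7 s, so t/τ = 2.47.
ΔT(t) = ΔT_eq (1 − e^(−t/τ)) = 3.64 × (1 − e^−2.47) = 3.33 K.

3.33 K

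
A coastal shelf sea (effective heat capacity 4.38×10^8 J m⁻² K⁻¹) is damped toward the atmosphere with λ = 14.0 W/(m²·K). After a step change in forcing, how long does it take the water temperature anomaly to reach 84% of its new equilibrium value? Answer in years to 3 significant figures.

1.82 years

Areal heat capacity C = 4.38×10^8 J m⁻² K⁻¹ (given).
τ = C / λ = 4.38×10^8 / 14.0 = 3.13×10^7 s.
Fraction reached: 1 − e^(−t/τ) = 0.84 ⇒ t = −τ ln(1 − 0.84) = τ × 1.83.
t = 5.73×10^7 s = 1.82 years.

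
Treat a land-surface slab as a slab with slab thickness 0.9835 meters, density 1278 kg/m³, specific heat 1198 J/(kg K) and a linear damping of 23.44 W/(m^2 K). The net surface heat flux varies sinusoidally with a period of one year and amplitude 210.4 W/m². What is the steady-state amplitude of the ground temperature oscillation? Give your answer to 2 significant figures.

9.0 K

Areal heat capacity C = ρ c_p D = 1278 × 1198 × 0.9835 = 1.51×10^6 J/(m²·K).
Angular frequency ω = 2π / T = 2π / 3.15×10^7 s = 1.99×10^-7 s⁻¹.
√((Cω)² + λ²) = √((0.300)² + 23.44²) = 23.4 W/(m²·K).
Amplitude A = F₀ / √((Cω)²+λ²) = 210.4 / 23.4 = 8.98 K.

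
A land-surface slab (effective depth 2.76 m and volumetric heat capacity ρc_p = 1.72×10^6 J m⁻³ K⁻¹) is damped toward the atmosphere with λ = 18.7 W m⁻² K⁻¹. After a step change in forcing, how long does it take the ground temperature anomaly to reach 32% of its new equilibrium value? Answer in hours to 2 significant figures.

27 hours

Areal heat capacity C = ρc_p × D = 1.72×10^6 × 2.76 = 4.75×10^6 J m⁻² K⁻¹.
τ = C / λ = 4.75×10^6 / 18.7 = 2.54×10^5 s.
Fraction reached: 1 − e^(−t/τ) = 0.32 ⇒ t = −τ ln(1 − 0.32) = τ × 0.386.
t = 97900 s = 27.2 hours.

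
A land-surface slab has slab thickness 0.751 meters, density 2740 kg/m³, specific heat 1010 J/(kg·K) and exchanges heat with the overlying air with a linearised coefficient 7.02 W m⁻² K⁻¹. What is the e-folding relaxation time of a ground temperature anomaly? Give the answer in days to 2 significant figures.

3.4 days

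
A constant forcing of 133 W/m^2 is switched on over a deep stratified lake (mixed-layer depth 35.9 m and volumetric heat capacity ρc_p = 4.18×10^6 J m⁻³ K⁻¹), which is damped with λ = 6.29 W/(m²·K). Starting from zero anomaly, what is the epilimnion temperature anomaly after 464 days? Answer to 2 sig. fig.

17 K

Areal heat capacity C = ρc_p × D = 4.18×10^6 × 35.9 = 1.50×10^8 J/(m²·K).
τ = C / λ = 1.50×10^8 / 6.29 = 2.39×10^7 s.
Equilibrium anomaly ΔT_eq = F / λ = 133 / 6.29 = 21.1 K.
t = 464 days = 4.01×10^7 s, so t/τ = 1.68.
ΔT(t) = ΔT_eq (1 − e^(−t/τ)) = 21.1 × (1 − e^−1.68) = 17.2 K.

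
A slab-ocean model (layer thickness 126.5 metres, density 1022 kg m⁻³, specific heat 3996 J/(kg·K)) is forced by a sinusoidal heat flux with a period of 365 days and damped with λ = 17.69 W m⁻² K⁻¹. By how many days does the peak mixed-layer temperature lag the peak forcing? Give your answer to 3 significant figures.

Areal heat capacity C = ρ c_p D = 1022 × 3996 × 126.5 = 5.17×10^8 J/(m^2 K).
ω = 2π / 3.15×10^7 s = 1.99×10^-7 s⁻¹.
Phase lag φ = arctan(Cω/λ) = arctan(103/17.69) = 1.40 rad.
Time lag = φ / ω = 1.40 / 1.99×10^-7 = 7.03×10^6 s = 81.4 days.

81.4 days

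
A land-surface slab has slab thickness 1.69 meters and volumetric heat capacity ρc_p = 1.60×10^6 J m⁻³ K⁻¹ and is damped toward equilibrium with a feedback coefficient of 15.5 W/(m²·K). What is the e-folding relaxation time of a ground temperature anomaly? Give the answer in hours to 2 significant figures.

48 hours

Areal heat capacity C = ρc_p × D = 1.60×10^6 × 1.69 = 2.70×10^6 J/(m²·K).
Relaxation time τ = C / λ = 2.70×10^6 / 15.5 = 1.74×10^5 s.
In hours: 1.74×10^5 s / (3600 s/hour) = 48.5 hours.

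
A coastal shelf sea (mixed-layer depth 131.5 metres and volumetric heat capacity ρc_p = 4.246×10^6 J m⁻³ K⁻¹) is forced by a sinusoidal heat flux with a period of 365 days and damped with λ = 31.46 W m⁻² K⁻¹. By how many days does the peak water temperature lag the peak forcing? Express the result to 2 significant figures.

Areal heat capacity C = ρc_p × D = 4.246×10^6 × 131.5 = 5.58×10^8 J/(m^2 K).
ω = 2π / 3.15×10^7 s = 1.99×10^-7 s⁻¹.
Phase lag φ = arctan(Cω/λ) = arctan(111/31.46) = 1.30 rad.
Time lag = φ / ω = 1.30 / 1.99×10^-7 = 6.50×10^6 s = 75.2 days.

75 days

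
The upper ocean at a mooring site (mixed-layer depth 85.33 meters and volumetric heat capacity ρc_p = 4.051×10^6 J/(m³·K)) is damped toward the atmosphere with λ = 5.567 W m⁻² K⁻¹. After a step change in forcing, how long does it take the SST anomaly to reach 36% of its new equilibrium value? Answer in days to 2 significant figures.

320 days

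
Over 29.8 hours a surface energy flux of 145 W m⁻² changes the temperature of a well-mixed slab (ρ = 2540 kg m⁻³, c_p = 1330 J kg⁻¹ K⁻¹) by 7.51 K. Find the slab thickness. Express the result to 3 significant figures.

Heat input Q = F Δt = 145 × 1.07×10^5 s = 1.56×10^7 J/m².
Required areal heat capacity C = Q / ΔT = 2.07×10^6 J/(m²·K).
Depth D = C / (ρ c_p) = 2.07×10^6 / (2540 × 1330) = 0.613 m.

0.613 m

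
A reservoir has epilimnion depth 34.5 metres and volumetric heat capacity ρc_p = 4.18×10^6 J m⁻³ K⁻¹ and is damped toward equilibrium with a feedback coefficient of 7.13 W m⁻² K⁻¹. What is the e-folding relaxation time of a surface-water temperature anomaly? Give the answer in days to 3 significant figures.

234 days

Areal heat capacity C = ρc_p × D = 4.18×10^6 × 34.5 = 1.44×10^8 J/(m²·K).
Relaxation time τ = C / λ = 1.44×10^8 / 7.13 = 2.02×10^7 s.
In days: 2.02×10^7 s / (86400 s/day) = 234 days.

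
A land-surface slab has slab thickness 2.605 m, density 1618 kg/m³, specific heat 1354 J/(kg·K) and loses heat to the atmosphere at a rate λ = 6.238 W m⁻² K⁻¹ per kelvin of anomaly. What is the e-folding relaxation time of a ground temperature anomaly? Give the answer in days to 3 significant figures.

10.6 days

Areal heat capacity C = ρ c_p D = 1618 × 1354 × 2.605 = 5.71×10^6 J/(m²·K).
Relaxation time τ = C / λ = 5.71×10^6 / 6.238 = 9.15×10^5 s.
In days: 9.15×10^5 s / (86400 s/day) = 10.6 days.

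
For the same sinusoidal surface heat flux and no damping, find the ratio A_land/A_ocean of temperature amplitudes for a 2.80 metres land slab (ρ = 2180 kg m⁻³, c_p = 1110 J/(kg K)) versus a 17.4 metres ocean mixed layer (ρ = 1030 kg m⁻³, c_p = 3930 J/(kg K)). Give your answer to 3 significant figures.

C_ocean = 1030 × 3930 × 17.4 = 7.04×10^7 J/(m²·K).
C_land = 2180 × 1110 × 2.80 = 6.78×10^6 J/(m²·K).
Undamped amplitude ∝ 1/C, so A_land/A_ocean = C_ocean/C_land = 10.4.

10.4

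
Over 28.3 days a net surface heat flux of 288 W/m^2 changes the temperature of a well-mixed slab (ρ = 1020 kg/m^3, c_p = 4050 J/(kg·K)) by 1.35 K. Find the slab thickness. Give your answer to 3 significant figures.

126 m

Heat input Q = F Δt = 288 × 2.45×10^6 s = 7.04×10^8 J/m².
Required areal heat capacity C = Q / ΔT = 5.22×10^8 J/(m²·K).
Depth D = C / (ρ c_p) = 5.22×10^8 / (1020 × 4050) = 126 m.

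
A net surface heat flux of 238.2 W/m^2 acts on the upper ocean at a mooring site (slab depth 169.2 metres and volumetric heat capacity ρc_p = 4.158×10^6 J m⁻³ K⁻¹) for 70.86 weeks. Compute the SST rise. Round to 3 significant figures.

14.5 K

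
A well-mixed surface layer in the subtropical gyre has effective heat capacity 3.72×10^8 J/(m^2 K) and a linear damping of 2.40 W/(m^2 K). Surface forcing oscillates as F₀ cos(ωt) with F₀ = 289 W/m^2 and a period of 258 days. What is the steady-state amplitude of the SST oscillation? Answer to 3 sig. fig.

2.76 K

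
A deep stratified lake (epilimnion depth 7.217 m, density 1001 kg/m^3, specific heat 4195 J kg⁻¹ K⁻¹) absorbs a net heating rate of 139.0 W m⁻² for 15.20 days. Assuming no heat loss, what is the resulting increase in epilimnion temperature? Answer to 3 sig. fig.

Areal heat capacity C = ρ c_p D = 1001 × 4195 × 7.217 = 3.03×10^7 J m⁻² K⁻¹.
Net heat input Q = F Δt = 139.0 × (15.20 days × 86400 s/day) = 1.83×10^8 J/m².
ΔT = Q / C = 1.83×10^8 / 3.03×10^7 = 6.02 K.

6.02 K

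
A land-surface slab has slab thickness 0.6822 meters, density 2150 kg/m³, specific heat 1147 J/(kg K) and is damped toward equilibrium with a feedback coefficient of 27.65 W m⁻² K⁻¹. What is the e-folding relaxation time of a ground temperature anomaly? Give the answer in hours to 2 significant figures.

17 hours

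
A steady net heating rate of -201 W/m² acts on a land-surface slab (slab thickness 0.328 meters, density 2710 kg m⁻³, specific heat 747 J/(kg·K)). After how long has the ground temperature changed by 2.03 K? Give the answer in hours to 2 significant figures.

Areal heat capacity C = ρ c_p D = 2710 × 747 × 0.328 = 6.64×10^5 J/(m^2 K).
Time required: Δt = C ΔT / F = 6.64×10^5 × -2.03 / -201 = 6710 s.
In hours: 6710 s / (3600 s/hour) = 1.86 hours.

1.9 hours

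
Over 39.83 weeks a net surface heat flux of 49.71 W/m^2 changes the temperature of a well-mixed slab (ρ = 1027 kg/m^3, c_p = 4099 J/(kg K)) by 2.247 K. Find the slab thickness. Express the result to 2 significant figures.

130 m

Heat input Q = F Δt = 49.71 × 2.41×10^7 s = 1.20×10^9 J/m².
Required areal heat capacity C = Q / ΔT = 5.33×10^8 J/(m²·K).
Depth D = C / (ρ c_p) = 5.33×10^8 / (1027 × 4099) = 127 m.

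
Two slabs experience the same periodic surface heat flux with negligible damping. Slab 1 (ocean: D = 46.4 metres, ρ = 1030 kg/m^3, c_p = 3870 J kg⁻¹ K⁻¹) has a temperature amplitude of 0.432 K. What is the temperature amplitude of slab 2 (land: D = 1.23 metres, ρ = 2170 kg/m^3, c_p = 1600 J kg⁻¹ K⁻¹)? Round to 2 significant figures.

19 K

C_ocean = 1.85×10^8 J/(m²·K); C_land = 4.27×10^6 J/(m²·K).
A ∝ 1/C ⇒ A_land = A_ocean × C_ocean/C_land = 0.432 × 43.3 = 18.7 K.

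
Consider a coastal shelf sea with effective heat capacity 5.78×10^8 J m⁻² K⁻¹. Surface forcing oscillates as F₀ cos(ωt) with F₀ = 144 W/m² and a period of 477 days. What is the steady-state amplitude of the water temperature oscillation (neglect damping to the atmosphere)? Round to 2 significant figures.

Areal heat capacity C = 5.78×10^8 J m⁻² K⁻¹ (given).
Angular frequency ω = 2π / T = 2π / 4.12×10^7 s = 1.52×10^-7 s⁻¹.
Cω = 5.78×10^8 × 1.52×10^-7 = 88.1 W/(m²·K).
Amplitude A = F₀ / (Cω) = 144 / 88.1 = 1.63 K.

1.6 K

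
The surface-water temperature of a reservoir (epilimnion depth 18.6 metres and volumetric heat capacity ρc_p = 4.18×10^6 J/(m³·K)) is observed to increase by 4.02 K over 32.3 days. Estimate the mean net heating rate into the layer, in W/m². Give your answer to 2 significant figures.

Areal heat capacity C = ρc_p × D = 4.18×10^6 × 18.6 = 7.77×10^7 J/(m²·K).
Required heat per unit area: Q = C ΔT = 7.77×10^7 × 4.02 = 3.13×10^8 J/m².
Flux F = Q / Δt = 3.13×10^8 / 2.79×10^6 s = 112 W/m².

110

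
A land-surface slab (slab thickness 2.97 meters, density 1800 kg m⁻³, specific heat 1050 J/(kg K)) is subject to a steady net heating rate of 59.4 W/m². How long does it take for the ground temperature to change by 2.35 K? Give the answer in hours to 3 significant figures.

61.7 hours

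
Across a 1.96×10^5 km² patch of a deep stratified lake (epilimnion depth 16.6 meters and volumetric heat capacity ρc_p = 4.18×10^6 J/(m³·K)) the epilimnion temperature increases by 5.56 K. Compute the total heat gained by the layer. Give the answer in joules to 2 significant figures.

7.6×10^19 J

Areal heat capacity C = ρc_p × D = 4.18×10^6 × 16.6 = 6.94×10^7 J/(m²·K).
Heat per unit area: q = C ΔT = 6.94×10^7 × 5.56 = 3.86×10^8 J/m².
Total heat: Q = q × A = 3.86×10^8 × (1.96×10^5 × 10⁶ m²) = 7.56×10^19 J.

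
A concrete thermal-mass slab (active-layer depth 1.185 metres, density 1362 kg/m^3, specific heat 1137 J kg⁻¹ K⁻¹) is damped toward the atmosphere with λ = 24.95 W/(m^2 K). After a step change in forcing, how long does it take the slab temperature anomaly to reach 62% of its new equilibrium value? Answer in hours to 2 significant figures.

Areal heat capacity C = ρ c_p D = 1362 × 1137 × 1.185 = 1.84×10^6 J/(m²·K).
τ = C / λ = 1.84×10^6 / 24.95 = 73600 s.
Fraction reached: 1 − e^(−t/τ) = 0.62 ⇒ t = −τ ln(1 − 0.62) = τ × 0.968.
t = 71200 s = 19.8 hours.

20 hours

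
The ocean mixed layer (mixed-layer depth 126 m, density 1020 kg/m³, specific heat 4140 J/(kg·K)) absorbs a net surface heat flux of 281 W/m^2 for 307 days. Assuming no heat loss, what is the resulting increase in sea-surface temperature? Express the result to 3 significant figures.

14.0 K

Areal heat capacity C = ρ c_p D = 1020 × 4140 × 126 = 5.32×10^8 J/(m²·K).
Net heat input Q = F Δt = 281 × (307 days × 86400 s/day) = 7.45×10^9 J/m².
ΔT = Q / C = 7.45×10^9 / 5.32×10^8 = 14.0 K.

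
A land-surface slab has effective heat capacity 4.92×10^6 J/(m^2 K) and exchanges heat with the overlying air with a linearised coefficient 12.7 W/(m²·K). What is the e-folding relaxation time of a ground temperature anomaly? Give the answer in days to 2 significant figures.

4.5 days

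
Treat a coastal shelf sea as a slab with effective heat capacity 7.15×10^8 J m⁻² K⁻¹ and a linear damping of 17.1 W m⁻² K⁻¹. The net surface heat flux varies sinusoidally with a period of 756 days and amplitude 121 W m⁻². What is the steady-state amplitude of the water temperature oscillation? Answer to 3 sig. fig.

1.71 K

Areal heat capacity C = 7.15×10^8 J m⁻² K⁻¹ (given).
Angular frequency ω = 2π / T = 2π / 6.53×10^7 s = 9.62×10^-8 s⁻¹.
√((Cω)² + λ²) = √((68.8)² + 17.1²) = 70.9 W/(m²·K).
Amplitude A = F₀ / √((Cω)²+λ²) = 121 / 70.9 = 1.71 K.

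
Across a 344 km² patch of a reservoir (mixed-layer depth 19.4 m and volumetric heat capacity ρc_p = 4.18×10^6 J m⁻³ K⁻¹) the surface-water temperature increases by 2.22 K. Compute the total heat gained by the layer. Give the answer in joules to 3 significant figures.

6.19×10^16 J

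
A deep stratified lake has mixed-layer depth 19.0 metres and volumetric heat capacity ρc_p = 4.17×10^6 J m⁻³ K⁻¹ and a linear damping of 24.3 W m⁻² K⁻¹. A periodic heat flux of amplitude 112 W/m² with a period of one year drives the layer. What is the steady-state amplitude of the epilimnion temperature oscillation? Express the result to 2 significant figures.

3.9 K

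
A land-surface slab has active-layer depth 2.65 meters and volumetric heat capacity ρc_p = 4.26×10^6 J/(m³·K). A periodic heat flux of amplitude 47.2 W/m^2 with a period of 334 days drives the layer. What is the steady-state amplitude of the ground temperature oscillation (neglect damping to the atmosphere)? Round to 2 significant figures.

19 K

Areal heat capacity C = ρc_p × D = 4.26×10^6 × 2.65 = 1.13×10^7 J/(m²·K).
Angular frequency ω = 2π / T = 2π / 2.89×10^7 s = 2.18×10^-7 s⁻¹.
Cω = 1.13×10^7 × 2.18×10^-7 = 2.46 W/(m²·K).
Amplitude A = F₀ / (Cω) = 47.2 / 2.46 = 19.2 K.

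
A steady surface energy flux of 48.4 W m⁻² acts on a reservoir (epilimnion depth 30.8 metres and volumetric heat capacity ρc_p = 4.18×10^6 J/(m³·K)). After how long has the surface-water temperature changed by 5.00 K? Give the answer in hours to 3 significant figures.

Areal heat capacity C = ρc_p × D = 4.18×10^6 × 30.8 = 1.29×10^8 J/(m²·K).
Time required: Δt = C ΔT / F = 1.29×10^8 × 5.00 / 48.4 = 1.33×10^7 s.
In hours: 1.33×10^7 s / (3600 s/hour) = 3690 hours.

3690 hours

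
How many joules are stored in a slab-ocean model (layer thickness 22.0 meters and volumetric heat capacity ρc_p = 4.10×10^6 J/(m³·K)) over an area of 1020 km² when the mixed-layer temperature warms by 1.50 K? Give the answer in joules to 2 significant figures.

1.4×10^17 J

Areal heat capacity C = ρc_p × D = 4.10×10^6 × 22.0 = 9.02×10^7 J/(m^2 K).
Heat per unit area: q = C ΔT = 9.02×10^7 × 1.50 = 1.35×10^8 J/m².
Total heat: Q = q × A = 1.35×10^8 × (1020 × 10⁶ m²) = 1.38×10^17 J.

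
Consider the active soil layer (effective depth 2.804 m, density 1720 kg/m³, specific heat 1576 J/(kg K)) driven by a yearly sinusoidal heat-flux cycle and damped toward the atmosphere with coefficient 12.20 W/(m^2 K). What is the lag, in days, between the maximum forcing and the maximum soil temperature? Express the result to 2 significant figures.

Areal heat capacity C = ρ c_p D = 1720 × 1576 × 2.804 = 7.60×10^6 J m⁻² K⁻¹.
ω = 2π / 3.15×10^7 s = 1.99×10^-7 s⁻¹.
Phase lag φ = arctan(Cω/λ) = arctan(1.51/12.20) = 0.123 rad.
Time lag = φ / ω = 0.123 / 1.99×10^-7 = 6.20×10^5 s = 7.17 days.

7.2 days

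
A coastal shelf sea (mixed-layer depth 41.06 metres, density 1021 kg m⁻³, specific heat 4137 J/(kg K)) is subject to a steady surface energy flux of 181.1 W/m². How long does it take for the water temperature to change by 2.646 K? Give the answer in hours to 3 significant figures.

Areal heat capacity C = ρ c_p D = 1021 × 4137 × 41.06 = 1.73×10^8 J/(m²·K).
Time required: Δt = C ΔT / F = 1.73×10^8 × 2.646 / 181.1 = 2.53×10^6 s.
In hours: 2.53×10^6 s / (3600 s/hour) = 704 hours.

704 hours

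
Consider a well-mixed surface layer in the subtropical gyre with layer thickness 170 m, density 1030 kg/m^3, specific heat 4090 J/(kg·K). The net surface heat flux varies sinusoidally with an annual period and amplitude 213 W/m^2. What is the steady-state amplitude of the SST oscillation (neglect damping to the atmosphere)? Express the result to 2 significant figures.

1.5 K

Areal heat capacity C = ρ c_p D = 1030 × 4090 × 170 = 7.16×10^8 J/(m²·K).
Angular frequency ω = 2π / T = 2π / 3.15×10^7 s = 1.99×10^-7 s⁻¹.
Cω = 7.16×10^8 × 1.99×10^-7 = 143 W/(m²·K).
Amplitude A = F₀ / (Cω) = 213 / 143 = 1.49 K.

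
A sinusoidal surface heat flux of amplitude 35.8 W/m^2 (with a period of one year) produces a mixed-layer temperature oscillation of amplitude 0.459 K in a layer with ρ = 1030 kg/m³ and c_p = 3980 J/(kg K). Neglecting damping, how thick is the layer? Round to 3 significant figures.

ω = 2π / 3.15×10^7 s = 1.99×10^-7 s⁻¹.
Required C = F₀ / (A ω) = 35.8 / (0.459 × 1.99×10^-7) = 3.91×10^8 J/(m²·K).
D = C / (ρ c_p) = 3.91×10^8 / (1030 × 3980) = 95.5 m.

95.5 m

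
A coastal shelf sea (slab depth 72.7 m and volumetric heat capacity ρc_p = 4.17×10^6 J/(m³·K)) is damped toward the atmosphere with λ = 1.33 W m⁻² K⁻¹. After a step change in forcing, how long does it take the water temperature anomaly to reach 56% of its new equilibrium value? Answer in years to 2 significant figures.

5.9 years

Areal heat capacity C = ρc_p × D = 4.17×10^6 × 72.7 = 3.03×10^8 J/(m²·K).
τ = C / λ = 3.03×10^8 / 1.33 = 2.28×10^8 s.
Fraction reached: 1 − e^(−t/τ) = 0.56 ⇒ t = −τ ln(1 − 0.56) = τ × 0.821.
t = 1.87×10^8 s = 5.93 years.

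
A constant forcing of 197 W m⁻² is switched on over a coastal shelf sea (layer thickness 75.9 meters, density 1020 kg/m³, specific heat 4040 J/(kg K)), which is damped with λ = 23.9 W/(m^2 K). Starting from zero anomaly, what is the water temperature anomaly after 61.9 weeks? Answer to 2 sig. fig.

Areal heat capacity C = ρ c_p D = 1020 × 4040 × 75.9 = 3.13×10^8 J m⁻² K⁻¹.
τ = C / λ = 3.13×10^8 / 23.9 = 1.31×10^7 s.
Equilibrium anomaly ΔT_eq = F / λ = 197 / 23.9 = 8.24 K.
t = 61.9 weeks = 3.74×10^7 s, so t/τ = 2.86.
ΔT(t) = ΔT_eq (1 − e^(−t/τ)) = 8.24 × (1 − e^−2.86) = 7.77 K.

7.8 K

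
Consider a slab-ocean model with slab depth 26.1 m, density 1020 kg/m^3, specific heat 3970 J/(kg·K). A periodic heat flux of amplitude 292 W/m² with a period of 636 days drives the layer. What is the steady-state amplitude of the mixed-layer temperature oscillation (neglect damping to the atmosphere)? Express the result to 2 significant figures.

24 K

Areal heat capacity C = ρ c_p D = 1020 × 3970 × 26.1 = 1.06×10^8 J/(m²·K).
Angular frequency ω = 2π / T = 2π / 5.50×10^7 s = 1.14×10^-7 s⁻¹.
Cω = 1.06×10^8 × 1.14×10^-7 = 12.1 W/(m²·K).
Amplitude A = F₀ / (Cω) = 292 / 12.1 = 24.2 K.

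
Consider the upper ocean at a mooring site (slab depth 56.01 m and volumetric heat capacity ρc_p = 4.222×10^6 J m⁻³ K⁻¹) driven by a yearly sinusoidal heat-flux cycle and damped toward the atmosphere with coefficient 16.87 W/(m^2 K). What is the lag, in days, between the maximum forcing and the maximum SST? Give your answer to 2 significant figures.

Areal heat capacity C = ρc_p × D = 4.222×10^6 × 56.01 = 2.36×10^8 J m⁻² K⁻¹.
ω = 2π / 3.15×10^7 s = 1.99×10^-7 s⁻¹.
Phase lag φ = arctan(Cω/λ) = arctan(47.1/16.87) = 1.23 rad.
Time lag = φ / ω = 1.23 / 1.99×10^-7 = 6.16×10^6 s = 71.3 days.

71 days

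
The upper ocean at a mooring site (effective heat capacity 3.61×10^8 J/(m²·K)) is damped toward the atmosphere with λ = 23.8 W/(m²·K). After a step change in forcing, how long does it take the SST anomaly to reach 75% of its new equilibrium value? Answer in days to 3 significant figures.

Areal heat capacity C = 3.61×10^8 J/(m²·K) (given).
τ = C / λ = 3.61×10^8 / 23.8 = 1.52×10^7 s.
Fraction reached: 1 − e^(−t/τ) = 0.75 ⇒ t = −τ ln(1 − 0.75) = τ × 1.39.
t = 2.10×10^7 s = 243 days.

243 days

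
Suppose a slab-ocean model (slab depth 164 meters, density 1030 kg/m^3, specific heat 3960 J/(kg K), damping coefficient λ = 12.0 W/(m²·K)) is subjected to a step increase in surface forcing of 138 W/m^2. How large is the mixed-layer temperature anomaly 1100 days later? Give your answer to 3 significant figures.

9.41 K

Areal heat capacity C = ρ c_p D = 1030 × 3960 × 164 = 6.69×10^8 J/(m²·K).
τ = C / λ = 6.69×10^8 / 12.0 = 5.57×10^7 s.
Equilibrium anomaly ΔT_eq = F / λ = 138 / 12.0 = 11.5 K.
t = 1100 days = 9.50×10^7 s, so t/τ = 1.70.
ΔT(t) = ΔT_eq (1 − e^(−t/τ)) = 11.5 × (1 − e^−1.70) = 9.41 K.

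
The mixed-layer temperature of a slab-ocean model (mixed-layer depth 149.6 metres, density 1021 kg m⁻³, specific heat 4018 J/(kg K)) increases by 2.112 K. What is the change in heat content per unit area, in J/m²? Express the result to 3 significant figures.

Areal heat capacity C = ρ c_p D = 1021 × 4018 × 149.6 = 6.14×10^8 J m⁻² K⁻¹.
ΔQ = C ΔT = 6.14×10^8 × 2.112 = 1.30×10^9 J/m².

1.30×10^9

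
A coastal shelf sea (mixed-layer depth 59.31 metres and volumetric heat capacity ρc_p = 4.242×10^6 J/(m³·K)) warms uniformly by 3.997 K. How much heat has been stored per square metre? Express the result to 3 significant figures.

1.01×10^9

Areal heat capacity C = ρc_p × D = 4.242×10^6 × 59.31 = 2.52×10^8 J/(m²·K).
ΔQ = C ΔT = 2.52×10^8 × 3.997 = 1.01×10^9 J/m².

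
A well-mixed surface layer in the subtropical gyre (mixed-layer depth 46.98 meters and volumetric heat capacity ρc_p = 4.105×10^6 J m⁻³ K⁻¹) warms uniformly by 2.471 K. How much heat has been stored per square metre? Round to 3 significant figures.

Areal heat capacity C = ρc_p × D = 4.105×10^6 × 46.98 = 1.93×10^8 J/(m^2 K).
ΔQ = C ΔT = 1.93×10^8 × 2.471 = 4.77×10^8 J/m².

4.77×10^8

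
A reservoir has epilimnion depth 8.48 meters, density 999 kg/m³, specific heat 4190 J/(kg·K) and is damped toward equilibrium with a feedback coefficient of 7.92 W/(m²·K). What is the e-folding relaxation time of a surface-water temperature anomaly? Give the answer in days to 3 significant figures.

51.9 days

Areal heat capacity C = ρ c_p D = 999 × 4190 × 8.48 = 3.55×10^7 J/(m²·K).
Relaxation time τ = C / λ = 3.55×10^7 / 7.92 = 4.48×10^6 s.
In days: 4.48×10^6 s / (86400 s/day) = 51.9 days.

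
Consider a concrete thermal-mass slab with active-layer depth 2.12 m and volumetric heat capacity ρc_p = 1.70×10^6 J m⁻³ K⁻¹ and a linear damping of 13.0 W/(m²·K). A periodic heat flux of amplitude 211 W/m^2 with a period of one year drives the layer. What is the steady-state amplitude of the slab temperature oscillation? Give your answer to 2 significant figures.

16 K

Areal heat capacity C = ρc_p × D = 1.70×10^6 × 2.12 = 3.60×10^6 J m⁻² K⁻¹.
Angular frequency ω = 2π / T = 2π / 3.15×10^7 s = 1.99×10^-7 s⁻¹.
√((Cω)² + λ²) = √((0.718)² + 13.0²) = 13.0 W/(m²·K).
Amplitude A = F₀ / √((Cω)²+λ²) = 211 / 13.0 = 16.2 K.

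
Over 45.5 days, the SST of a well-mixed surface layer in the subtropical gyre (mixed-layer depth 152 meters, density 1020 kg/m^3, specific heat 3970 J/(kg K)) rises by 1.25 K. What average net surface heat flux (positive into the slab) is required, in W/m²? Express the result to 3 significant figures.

Areal heat capacity C = ρ c_p D = 1020 × 3970 × 152 = 6.16×10^8 J/(m^2 K).
Required heat per unit area: Q = C ΔT = 6.16×10^8 × 1.25 = 7.69×10^8 J/m².
Flux F = Q / Δt = 7.69×10^8 / 3.93×10^6 s = 196 W/m².

196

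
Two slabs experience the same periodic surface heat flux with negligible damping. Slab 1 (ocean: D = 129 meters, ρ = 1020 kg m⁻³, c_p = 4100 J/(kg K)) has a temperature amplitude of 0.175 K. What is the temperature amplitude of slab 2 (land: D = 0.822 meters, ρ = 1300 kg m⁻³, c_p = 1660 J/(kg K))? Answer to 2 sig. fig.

C_ocean = 5.39×10^8 J/(m²·K); C_land = 1.77×10^6 J/(m²·K).
A ∝ 1/C ⇒ A_land = A_ocean × C_ocean/C_land = 0.175 × 304 = 53.2 K.

53 K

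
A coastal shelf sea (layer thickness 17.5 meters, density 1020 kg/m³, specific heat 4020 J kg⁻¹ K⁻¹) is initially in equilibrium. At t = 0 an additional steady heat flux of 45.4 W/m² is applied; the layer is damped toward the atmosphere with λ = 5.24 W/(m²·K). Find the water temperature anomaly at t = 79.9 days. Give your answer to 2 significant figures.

Areal heat capacity C = ρ c_p D = 1020 × 4020 × 17.5 = 7.18×10^7 J/(m^2 K).
τ = C / λ = 7.18×10^7 / 5.24 = 1.37×10^7 s.
Equilibrium anomaly ΔT_eq = F / λ = 45.4 / 5.24 = 8.66 K.
t = 79.9 days = 6.90×10^6 s, so t/τ = 0.504.
ΔT(t) = ΔT_eq (1 − e^(−t/τ)) = 8.66 × (1 − e^−0.504) = 3.43 K.

3.4 K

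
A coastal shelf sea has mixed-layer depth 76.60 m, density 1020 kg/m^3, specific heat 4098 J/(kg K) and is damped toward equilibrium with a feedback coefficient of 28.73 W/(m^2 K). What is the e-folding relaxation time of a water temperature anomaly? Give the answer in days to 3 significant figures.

Areal heat capacity C = ρ c_p D = 1020 × 4098 × 76.60 = 3.20×10^8 J m⁻² K⁻¹.
Relaxation time τ = C / λ = 3.20×10^8 / 28.73 = 1.11×10^7 s.
In days: 1.11×10^7 s / (86400 s/day) = 129 days.

129 days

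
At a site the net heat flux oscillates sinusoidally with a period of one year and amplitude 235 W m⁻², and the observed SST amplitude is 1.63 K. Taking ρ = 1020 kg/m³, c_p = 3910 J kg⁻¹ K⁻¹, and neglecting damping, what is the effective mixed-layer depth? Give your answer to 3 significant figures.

ω = 2π / 3.15×10^7 s = 1.99×10^-7 s⁻¹.
Required C = F₀ / (A ω) = 235 / (1.63 × 1.99×10^-7) = 7.24×10^8 J/(m²·K).
D = C / (ρ c_p) = 7.24×10^8 / (1020 × 3910) = 181 m.

181 m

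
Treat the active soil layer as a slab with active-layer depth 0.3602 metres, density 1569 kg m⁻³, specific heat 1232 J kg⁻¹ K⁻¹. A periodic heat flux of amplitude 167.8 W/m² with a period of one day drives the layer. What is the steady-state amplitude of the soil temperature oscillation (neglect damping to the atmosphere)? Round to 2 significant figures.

3.3 K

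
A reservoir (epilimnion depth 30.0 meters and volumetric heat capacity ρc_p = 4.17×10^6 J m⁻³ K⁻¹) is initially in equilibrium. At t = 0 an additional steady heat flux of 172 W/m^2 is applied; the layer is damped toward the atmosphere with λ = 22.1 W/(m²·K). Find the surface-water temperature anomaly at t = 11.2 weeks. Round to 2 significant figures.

5.4 K

Areal heat capacity C = ρc_p × D = 4.17×10^6 × 30.0 = 1.25×10^8 J m⁻² K⁻¹.
τ = C / λ = 1.25×10^8 / 22.1 = 5.66×10^6 s.
Equilibrium anomaly ΔT_eq = F / λ = 172 / 22.1 = 7.78 K.
t = 11.2 weeks = 6.77×10^6 s, so t/τ = 1.20.
ΔT(t) = ΔT_eq (1 − e^(−t/τ)) = 7.78 × (1 − e^−1.20) = 5.43 K.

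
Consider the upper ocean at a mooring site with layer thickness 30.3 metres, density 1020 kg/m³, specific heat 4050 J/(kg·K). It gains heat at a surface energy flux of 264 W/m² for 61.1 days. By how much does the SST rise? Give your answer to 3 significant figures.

Areal heat capacity C = ρ c_p D = 1020 × 4050 × 30.3 = 1.25×10^8 J/(m²·K).
Net heat input Q = F Δt = 264 × (61.1 days × 86400 s/day) = 1.39×10^9 J/m².
ΔT = Q / C = 1.39×10^9 / 1.25×10^8 = 11.1 K.

11.1 K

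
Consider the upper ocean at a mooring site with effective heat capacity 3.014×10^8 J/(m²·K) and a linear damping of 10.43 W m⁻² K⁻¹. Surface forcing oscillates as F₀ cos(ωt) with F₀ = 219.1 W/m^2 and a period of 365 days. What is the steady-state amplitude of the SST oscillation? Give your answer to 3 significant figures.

3.59 K

Areal heat capacity C = 3.014×10^8 J/(m²·K) (given).
Angular frequency ω = 2π / T = 2π / 3.15×10^7 s = 1.99×10^-7 s⁻¹.
√((Cω)² + λ²) = √((60.1)² + 10.43²) = 60.9 W/(m²·K).
Amplitude A = F₀ / √((Cω)²+λ²) = 219.1 / 60.9 = 3.59 K.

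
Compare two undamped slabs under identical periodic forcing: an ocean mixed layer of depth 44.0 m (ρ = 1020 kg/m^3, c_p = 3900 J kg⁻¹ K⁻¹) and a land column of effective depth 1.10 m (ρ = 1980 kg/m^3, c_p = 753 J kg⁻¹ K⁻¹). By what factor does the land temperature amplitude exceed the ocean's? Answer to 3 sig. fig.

107

C_ocean = 1020 × 3900 × 44.0 = 1.75×10^8 J/(m²·K).
C_land = 1980 × 753 × 1.10 = 1.64×10^6 J/(m²·K).
Undamped amplitude ∝ 1/C, so A_land/A_ocean = C_ocean/C_land = 107.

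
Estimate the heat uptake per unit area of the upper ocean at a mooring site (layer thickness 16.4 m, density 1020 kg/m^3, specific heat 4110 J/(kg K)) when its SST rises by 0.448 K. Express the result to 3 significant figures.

3.08×10^7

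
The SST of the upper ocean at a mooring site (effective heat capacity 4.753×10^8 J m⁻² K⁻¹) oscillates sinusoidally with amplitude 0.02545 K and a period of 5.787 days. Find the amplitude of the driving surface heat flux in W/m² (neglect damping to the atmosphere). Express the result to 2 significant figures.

Areal heat capacity C = 4.753×10^8 J m⁻² K⁻¹ (given).
ω = 2π / 5.00×10^5 s = 1.26×10^-5 s⁻¹.
Cω = 4.75×10^8 × 1.26×10^-5 = 5970 W/(m²·K).
F₀ = A × Cω = 0.02545 × 5970 = 152 W/m².

150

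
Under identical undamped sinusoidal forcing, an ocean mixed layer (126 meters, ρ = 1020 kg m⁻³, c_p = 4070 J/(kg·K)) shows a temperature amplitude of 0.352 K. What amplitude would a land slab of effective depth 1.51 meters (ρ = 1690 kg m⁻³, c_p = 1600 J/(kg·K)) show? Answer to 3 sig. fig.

C_ocean = 5.23×10^8 J/(m²·K); C_land = 4.08×10^6 J/(m²·K).
A ∝ 1/C ⇒ A_land = A_ocean × C_ocean/C_land = 0.352 × 128 = 45.1 K.

45.1 K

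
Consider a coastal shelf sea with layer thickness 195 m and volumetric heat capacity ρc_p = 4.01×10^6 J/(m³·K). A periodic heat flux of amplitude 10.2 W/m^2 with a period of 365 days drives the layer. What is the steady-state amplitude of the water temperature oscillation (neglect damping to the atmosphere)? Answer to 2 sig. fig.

0.065 K

Areal heat capacity C = ρc_p × D = 4.01×10^6 × 195 = 7.82×10^8 J m⁻² K⁻¹.
Angular frequency ω = 2π / T = 2π / 3.15×10^7 s = 1.99×10^-7 s⁻¹.
Cω = 7.82×10^8 × 1.99×10^-7 = 156 W/(m²·K).
Amplitude A = F₀ / (Cω) = 10.2 / 156 = 0.0655 K.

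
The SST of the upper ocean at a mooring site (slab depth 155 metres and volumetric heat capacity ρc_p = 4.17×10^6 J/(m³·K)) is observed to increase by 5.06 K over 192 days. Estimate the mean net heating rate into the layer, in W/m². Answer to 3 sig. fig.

Areal heat capacity C = ρc_p × D = 4.17×10^6 × 155 = 6.46×10^8 J/(m^2 K).
Required heat per unit area: Q = C ΔT = 6.46×10^8 × 5.06 = 3.27×10^9 J/m².
Flux F = Q / Δt = 3.27×10^9 / 1.66×10^7 s = 197 W/m².

197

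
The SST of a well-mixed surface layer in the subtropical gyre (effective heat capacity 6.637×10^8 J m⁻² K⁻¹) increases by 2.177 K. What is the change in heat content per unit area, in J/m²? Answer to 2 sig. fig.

1.4×10^9

Areal heat capacity C = 6.637×10^8 J m⁻² K⁻¹ (given).
ΔQ = C ΔT = 6.64×10^8 × 2.177 = 1.44×10^9 J/m².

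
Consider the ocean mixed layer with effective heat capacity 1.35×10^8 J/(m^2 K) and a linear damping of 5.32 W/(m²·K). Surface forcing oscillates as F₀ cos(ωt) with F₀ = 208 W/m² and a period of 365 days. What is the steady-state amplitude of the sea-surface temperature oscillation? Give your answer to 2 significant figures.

Areal heat capacity C = 1.35×10^8 J/(m^2 K) (given).
Angular frequency ω = 2π / T = 2π / 3.15×10^7 s = 1.99×10^-7 s⁻¹.
√((Cω)² + λ²) = √((26.9)² + 5.32²) = 27.4 W/(m²·K).
Amplitude A = F₀ / √((Cω)²+λ²) = 208 / 27.4 = 7.59 K.

7.6 K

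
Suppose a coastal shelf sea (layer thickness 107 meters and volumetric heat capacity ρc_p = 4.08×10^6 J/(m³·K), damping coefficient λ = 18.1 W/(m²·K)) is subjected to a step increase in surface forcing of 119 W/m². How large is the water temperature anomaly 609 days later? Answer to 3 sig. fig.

Areal heat capacity C = ρc_p × D = 4.08×10^6 × 107 = 4.37×10^8 J/(m^2 K).
τ = C / λ = 4.37×10^8 / 18.1 = 2.41×10^7 s.
Equilibrium anomaly ΔT_eq = F / λ = 119 / 18.1 = 6.57 K.
t = 609 days = 5.26×10^7 s, so t/τ = 2.18.
ΔT(t) = ΔT_eq (1 − e^(−t/τ)) = 6.57 × (1 − e^−2.18) = 5.83 K.

5.83 K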